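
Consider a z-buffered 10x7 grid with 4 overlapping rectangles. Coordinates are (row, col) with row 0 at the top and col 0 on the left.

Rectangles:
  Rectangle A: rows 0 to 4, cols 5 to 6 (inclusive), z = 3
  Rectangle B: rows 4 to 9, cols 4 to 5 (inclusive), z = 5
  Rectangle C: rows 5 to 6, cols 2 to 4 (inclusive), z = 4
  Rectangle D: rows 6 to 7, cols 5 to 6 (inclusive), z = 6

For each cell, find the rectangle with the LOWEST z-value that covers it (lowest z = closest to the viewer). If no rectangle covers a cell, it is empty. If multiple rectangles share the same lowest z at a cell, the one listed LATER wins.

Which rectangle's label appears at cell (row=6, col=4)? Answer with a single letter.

Answer: C

Derivation:
Check cell (6,4):
  A: rows 0-4 cols 5-6 -> outside (row miss)
  B: rows 4-9 cols 4-5 z=5 -> covers; best now B (z=5)
  C: rows 5-6 cols 2-4 z=4 -> covers; best now C (z=4)
  D: rows 6-7 cols 5-6 -> outside (col miss)
Winner: C at z=4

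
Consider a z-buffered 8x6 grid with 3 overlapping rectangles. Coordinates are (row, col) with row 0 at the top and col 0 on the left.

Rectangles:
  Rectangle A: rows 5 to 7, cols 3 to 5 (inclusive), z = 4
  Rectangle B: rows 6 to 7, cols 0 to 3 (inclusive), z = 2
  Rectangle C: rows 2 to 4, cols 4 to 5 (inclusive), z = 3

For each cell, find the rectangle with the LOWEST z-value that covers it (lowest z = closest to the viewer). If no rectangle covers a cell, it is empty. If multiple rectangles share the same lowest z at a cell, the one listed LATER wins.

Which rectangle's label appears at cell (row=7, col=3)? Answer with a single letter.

Answer: B

Derivation:
Check cell (7,3):
  A: rows 5-7 cols 3-5 z=4 -> covers; best now A (z=4)
  B: rows 6-7 cols 0-3 z=2 -> covers; best now B (z=2)
  C: rows 2-4 cols 4-5 -> outside (row miss)
Winner: B at z=2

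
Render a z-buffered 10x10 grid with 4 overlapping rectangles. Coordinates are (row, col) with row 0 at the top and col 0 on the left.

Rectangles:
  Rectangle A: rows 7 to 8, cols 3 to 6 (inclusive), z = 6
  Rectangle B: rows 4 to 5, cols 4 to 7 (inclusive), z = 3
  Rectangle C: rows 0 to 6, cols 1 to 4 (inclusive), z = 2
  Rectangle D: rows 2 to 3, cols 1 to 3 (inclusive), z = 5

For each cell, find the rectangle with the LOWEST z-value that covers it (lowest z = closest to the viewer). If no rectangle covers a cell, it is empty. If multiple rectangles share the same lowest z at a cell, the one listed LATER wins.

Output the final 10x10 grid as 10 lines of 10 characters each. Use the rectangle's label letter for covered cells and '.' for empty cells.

.CCCC.....
.CCCC.....
.CCCC.....
.CCCC.....
.CCCCBBB..
.CCCCBBB..
.CCCC.....
...AAAA...
...AAAA...
..........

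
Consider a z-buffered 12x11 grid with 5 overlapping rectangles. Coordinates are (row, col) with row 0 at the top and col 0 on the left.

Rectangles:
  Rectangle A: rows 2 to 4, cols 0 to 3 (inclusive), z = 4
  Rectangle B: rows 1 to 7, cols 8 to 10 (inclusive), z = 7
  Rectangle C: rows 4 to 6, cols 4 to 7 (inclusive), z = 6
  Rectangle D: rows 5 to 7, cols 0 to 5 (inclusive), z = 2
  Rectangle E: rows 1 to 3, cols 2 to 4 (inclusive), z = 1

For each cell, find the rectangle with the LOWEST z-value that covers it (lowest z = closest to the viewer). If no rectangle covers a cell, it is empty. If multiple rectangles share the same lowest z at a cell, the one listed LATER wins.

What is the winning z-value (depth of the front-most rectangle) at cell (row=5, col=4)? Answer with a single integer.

Check cell (5,4):
  A: rows 2-4 cols 0-3 -> outside (row miss)
  B: rows 1-7 cols 8-10 -> outside (col miss)
  C: rows 4-6 cols 4-7 z=6 -> covers; best now C (z=6)
  D: rows 5-7 cols 0-5 z=2 -> covers; best now D (z=2)
  E: rows 1-3 cols 2-4 -> outside (row miss)
Winner: D at z=2

Answer: 2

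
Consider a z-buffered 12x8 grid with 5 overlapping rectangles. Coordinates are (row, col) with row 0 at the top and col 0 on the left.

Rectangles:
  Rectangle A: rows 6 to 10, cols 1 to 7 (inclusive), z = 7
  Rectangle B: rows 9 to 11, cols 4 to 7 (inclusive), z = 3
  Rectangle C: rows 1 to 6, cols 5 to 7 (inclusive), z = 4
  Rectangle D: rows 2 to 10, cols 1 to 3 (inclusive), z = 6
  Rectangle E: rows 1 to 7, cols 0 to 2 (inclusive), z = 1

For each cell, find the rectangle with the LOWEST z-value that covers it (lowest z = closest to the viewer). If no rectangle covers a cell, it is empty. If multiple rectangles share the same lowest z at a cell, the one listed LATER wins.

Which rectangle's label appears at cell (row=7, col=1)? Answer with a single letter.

Answer: E

Derivation:
Check cell (7,1):
  A: rows 6-10 cols 1-7 z=7 -> covers; best now A (z=7)
  B: rows 9-11 cols 4-7 -> outside (row miss)
  C: rows 1-6 cols 5-7 -> outside (row miss)
  D: rows 2-10 cols 1-3 z=6 -> covers; best now D (z=6)
  E: rows 1-7 cols 0-2 z=1 -> covers; best now E (z=1)
Winner: E at z=1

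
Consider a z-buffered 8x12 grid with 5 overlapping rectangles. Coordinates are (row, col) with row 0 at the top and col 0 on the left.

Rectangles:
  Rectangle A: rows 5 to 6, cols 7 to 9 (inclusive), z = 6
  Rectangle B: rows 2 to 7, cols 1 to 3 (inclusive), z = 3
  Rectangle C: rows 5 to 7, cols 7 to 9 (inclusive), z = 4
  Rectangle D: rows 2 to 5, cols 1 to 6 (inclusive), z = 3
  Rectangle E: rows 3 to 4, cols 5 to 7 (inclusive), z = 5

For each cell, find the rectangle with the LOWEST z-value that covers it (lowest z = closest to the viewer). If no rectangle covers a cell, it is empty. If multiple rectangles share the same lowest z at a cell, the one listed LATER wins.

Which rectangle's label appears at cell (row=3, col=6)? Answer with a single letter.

Answer: D

Derivation:
Check cell (3,6):
  A: rows 5-6 cols 7-9 -> outside (row miss)
  B: rows 2-7 cols 1-3 -> outside (col miss)
  C: rows 5-7 cols 7-9 -> outside (row miss)
  D: rows 2-5 cols 1-6 z=3 -> covers; best now D (z=3)
  E: rows 3-4 cols 5-7 z=5 -> covers; best now D (z=3)
Winner: D at z=3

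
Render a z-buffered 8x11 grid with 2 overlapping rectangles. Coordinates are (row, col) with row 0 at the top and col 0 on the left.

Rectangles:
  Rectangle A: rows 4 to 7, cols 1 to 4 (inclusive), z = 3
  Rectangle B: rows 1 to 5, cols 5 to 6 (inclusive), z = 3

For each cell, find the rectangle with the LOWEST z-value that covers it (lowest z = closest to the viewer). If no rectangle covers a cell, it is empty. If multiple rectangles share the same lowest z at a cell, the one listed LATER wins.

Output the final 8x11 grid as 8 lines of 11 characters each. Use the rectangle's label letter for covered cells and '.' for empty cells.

...........
.....BB....
.....BB....
.....BB....
.AAAABB....
.AAAABB....
.AAAA......
.AAAA......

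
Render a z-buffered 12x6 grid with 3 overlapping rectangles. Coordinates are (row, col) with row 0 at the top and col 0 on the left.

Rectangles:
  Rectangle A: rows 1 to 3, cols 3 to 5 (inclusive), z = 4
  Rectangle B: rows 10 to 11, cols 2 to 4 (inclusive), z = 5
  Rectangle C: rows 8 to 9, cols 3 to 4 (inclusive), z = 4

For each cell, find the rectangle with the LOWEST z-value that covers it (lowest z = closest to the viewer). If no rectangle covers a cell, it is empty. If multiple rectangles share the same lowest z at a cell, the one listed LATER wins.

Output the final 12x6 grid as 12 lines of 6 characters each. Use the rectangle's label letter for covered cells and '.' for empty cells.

......
...AAA
...AAA
...AAA
......
......
......
......
...CC.
...CC.
..BBB.
..BBB.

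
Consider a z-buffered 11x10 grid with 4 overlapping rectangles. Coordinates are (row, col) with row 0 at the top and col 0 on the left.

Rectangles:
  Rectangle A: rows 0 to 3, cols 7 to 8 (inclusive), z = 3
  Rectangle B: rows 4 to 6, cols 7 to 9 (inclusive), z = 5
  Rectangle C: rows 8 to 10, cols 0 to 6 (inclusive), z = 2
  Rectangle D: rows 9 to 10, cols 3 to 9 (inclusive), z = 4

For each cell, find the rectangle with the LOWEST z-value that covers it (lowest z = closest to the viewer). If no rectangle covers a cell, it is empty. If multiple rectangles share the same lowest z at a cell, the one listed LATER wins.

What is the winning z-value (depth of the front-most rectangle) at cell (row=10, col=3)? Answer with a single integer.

Check cell (10,3):
  A: rows 0-3 cols 7-8 -> outside (row miss)
  B: rows 4-6 cols 7-9 -> outside (row miss)
  C: rows 8-10 cols 0-6 z=2 -> covers; best now C (z=2)
  D: rows 9-10 cols 3-9 z=4 -> covers; best now C (z=2)
Winner: C at z=2

Answer: 2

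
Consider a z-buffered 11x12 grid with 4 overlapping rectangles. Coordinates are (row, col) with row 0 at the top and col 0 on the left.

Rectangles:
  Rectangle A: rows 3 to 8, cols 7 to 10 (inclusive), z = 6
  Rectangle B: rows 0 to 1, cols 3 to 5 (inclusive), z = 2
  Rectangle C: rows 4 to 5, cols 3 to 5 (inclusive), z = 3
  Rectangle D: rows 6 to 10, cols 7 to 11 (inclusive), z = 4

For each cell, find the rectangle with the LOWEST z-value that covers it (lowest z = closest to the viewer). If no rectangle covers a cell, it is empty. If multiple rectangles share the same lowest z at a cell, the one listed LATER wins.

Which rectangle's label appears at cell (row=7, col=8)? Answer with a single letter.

Answer: D

Derivation:
Check cell (7,8):
  A: rows 3-8 cols 7-10 z=6 -> covers; best now A (z=6)
  B: rows 0-1 cols 3-5 -> outside (row miss)
  C: rows 4-5 cols 3-5 -> outside (row miss)
  D: rows 6-10 cols 7-11 z=4 -> covers; best now D (z=4)
Winner: D at z=4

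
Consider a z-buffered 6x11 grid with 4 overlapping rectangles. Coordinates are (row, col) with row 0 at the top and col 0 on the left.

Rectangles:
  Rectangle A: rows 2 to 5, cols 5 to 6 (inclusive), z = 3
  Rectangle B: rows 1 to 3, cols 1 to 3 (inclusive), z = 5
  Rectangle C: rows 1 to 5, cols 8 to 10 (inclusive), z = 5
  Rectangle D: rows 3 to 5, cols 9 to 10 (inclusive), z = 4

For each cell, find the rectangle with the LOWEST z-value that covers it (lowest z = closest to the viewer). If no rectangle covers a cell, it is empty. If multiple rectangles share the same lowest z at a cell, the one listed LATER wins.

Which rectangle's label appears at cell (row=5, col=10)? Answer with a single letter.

Answer: D

Derivation:
Check cell (5,10):
  A: rows 2-5 cols 5-6 -> outside (col miss)
  B: rows 1-3 cols 1-3 -> outside (row miss)
  C: rows 1-5 cols 8-10 z=5 -> covers; best now C (z=5)
  D: rows 3-5 cols 9-10 z=4 -> covers; best now D (z=4)
Winner: D at z=4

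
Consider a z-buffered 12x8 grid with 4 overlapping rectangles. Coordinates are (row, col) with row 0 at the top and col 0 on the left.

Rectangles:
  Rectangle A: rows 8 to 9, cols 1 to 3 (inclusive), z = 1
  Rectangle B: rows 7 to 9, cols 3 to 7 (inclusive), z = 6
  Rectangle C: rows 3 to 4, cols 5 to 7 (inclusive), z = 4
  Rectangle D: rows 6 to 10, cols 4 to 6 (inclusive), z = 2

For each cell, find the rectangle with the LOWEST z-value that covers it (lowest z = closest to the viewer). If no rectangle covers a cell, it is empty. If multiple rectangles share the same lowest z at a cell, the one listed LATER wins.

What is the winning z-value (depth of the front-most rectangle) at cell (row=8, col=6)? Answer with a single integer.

Check cell (8,6):
  A: rows 8-9 cols 1-3 -> outside (col miss)
  B: rows 7-9 cols 3-7 z=6 -> covers; best now B (z=6)
  C: rows 3-4 cols 5-7 -> outside (row miss)
  D: rows 6-10 cols 4-6 z=2 -> covers; best now D (z=2)
Winner: D at z=2

Answer: 2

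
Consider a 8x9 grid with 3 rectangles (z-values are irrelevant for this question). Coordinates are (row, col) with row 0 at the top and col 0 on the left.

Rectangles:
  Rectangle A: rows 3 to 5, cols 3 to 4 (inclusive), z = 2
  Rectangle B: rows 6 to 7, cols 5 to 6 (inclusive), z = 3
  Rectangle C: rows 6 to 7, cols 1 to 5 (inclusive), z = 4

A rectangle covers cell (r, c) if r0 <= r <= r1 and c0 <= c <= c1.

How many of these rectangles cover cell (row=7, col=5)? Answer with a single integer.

Answer: 2

Derivation:
Check cell (7,5):
  A: rows 3-5 cols 3-4 -> outside (row miss)
  B: rows 6-7 cols 5-6 -> covers
  C: rows 6-7 cols 1-5 -> covers
Count covering = 2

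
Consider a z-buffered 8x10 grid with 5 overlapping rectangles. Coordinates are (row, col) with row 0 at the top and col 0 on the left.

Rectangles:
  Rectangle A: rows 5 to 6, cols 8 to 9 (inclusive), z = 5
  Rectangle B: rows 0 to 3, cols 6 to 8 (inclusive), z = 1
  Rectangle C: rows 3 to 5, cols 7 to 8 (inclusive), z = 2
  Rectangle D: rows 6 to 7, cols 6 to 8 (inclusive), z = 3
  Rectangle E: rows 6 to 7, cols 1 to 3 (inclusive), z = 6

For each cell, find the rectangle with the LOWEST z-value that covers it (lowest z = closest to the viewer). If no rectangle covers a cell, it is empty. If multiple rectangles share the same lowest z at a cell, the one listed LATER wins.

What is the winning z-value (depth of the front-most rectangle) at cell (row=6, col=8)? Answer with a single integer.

Answer: 3

Derivation:
Check cell (6,8):
  A: rows 5-6 cols 8-9 z=5 -> covers; best now A (z=5)
  B: rows 0-3 cols 6-8 -> outside (row miss)
  C: rows 3-5 cols 7-8 -> outside (row miss)
  D: rows 6-7 cols 6-8 z=3 -> covers; best now D (z=3)
  E: rows 6-7 cols 1-3 -> outside (col miss)
Winner: D at z=3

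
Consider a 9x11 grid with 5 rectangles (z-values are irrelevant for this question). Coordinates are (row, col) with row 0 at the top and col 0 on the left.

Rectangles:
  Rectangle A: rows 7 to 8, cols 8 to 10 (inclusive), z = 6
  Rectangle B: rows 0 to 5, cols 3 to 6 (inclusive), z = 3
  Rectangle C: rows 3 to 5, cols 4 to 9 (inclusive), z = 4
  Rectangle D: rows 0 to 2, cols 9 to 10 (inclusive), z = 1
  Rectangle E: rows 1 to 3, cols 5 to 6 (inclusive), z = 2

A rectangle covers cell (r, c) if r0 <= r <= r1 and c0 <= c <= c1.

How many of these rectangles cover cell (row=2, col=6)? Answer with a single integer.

Check cell (2,6):
  A: rows 7-8 cols 8-10 -> outside (row miss)
  B: rows 0-5 cols 3-6 -> covers
  C: rows 3-5 cols 4-9 -> outside (row miss)
  D: rows 0-2 cols 9-10 -> outside (col miss)
  E: rows 1-3 cols 5-6 -> covers
Count covering = 2

Answer: 2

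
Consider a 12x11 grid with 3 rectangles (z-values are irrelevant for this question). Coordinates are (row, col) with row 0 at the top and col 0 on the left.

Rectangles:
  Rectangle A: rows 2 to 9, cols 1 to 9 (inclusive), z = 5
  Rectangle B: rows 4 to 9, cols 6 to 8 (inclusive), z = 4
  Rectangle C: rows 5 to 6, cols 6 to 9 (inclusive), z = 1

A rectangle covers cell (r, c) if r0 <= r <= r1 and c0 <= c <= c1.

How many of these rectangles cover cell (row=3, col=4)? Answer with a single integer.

Answer: 1

Derivation:
Check cell (3,4):
  A: rows 2-9 cols 1-9 -> covers
  B: rows 4-9 cols 6-8 -> outside (row miss)
  C: rows 5-6 cols 6-9 -> outside (row miss)
Count covering = 1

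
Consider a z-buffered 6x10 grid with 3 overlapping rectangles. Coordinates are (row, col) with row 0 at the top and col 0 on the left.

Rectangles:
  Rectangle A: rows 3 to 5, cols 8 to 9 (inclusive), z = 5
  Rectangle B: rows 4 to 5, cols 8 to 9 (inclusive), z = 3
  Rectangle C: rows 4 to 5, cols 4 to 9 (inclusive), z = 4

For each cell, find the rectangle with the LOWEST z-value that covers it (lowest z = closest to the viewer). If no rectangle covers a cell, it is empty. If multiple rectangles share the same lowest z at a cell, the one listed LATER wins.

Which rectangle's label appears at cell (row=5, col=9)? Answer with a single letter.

Check cell (5,9):
  A: rows 3-5 cols 8-9 z=5 -> covers; best now A (z=5)
  B: rows 4-5 cols 8-9 z=3 -> covers; best now B (z=3)
  C: rows 4-5 cols 4-9 z=4 -> covers; best now B (z=3)
Winner: B at z=3

Answer: B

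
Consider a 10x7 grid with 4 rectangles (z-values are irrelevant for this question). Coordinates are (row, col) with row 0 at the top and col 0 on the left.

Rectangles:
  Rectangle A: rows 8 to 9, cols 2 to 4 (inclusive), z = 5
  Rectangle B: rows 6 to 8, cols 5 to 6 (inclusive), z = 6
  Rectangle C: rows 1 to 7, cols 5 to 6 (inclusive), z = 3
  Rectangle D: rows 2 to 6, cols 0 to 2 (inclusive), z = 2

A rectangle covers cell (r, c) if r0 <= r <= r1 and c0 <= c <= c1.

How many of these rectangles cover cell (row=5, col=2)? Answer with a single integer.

Check cell (5,2):
  A: rows 8-9 cols 2-4 -> outside (row miss)
  B: rows 6-8 cols 5-6 -> outside (row miss)
  C: rows 1-7 cols 5-6 -> outside (col miss)
  D: rows 2-6 cols 0-2 -> covers
Count covering = 1

Answer: 1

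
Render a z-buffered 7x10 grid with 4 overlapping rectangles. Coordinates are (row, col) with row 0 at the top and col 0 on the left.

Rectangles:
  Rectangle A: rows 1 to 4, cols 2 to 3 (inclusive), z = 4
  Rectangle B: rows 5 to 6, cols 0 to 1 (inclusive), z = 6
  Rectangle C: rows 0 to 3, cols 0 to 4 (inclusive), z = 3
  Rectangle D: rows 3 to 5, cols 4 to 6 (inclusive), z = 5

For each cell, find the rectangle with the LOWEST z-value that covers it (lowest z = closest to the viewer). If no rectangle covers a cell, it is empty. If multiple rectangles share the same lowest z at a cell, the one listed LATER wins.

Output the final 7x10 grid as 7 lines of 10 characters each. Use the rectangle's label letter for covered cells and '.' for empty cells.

CCCCC.....
CCCCC.....
CCCCC.....
CCCCCDD...
..AADDD...
BB..DDD...
BB........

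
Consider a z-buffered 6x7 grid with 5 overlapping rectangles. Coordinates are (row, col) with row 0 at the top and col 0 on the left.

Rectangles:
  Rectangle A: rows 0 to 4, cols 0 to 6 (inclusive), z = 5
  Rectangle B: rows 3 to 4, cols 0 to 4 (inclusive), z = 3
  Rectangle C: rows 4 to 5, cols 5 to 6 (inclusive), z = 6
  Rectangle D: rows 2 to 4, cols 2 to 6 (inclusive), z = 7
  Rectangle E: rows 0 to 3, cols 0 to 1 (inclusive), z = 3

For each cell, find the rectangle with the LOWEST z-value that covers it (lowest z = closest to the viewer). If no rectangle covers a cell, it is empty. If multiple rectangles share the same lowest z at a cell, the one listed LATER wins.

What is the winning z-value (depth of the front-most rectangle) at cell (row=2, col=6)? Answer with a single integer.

Check cell (2,6):
  A: rows 0-4 cols 0-6 z=5 -> covers; best now A (z=5)
  B: rows 3-4 cols 0-4 -> outside (row miss)
  C: rows 4-5 cols 5-6 -> outside (row miss)
  D: rows 2-4 cols 2-6 z=7 -> covers; best now A (z=5)
  E: rows 0-3 cols 0-1 -> outside (col miss)
Winner: A at z=5

Answer: 5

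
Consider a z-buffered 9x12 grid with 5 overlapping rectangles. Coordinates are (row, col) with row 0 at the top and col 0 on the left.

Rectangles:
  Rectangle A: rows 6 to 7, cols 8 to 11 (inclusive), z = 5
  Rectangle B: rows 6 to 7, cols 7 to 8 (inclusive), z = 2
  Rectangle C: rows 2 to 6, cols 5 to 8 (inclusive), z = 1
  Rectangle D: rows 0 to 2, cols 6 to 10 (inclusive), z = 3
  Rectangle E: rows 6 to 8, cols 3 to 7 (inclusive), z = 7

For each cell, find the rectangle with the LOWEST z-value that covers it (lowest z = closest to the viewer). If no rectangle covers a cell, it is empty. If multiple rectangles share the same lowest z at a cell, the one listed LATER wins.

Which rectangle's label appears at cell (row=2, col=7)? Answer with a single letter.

Answer: C

Derivation:
Check cell (2,7):
  A: rows 6-7 cols 8-11 -> outside (row miss)
  B: rows 6-7 cols 7-8 -> outside (row miss)
  C: rows 2-6 cols 5-8 z=1 -> covers; best now C (z=1)
  D: rows 0-2 cols 6-10 z=3 -> covers; best now C (z=1)
  E: rows 6-8 cols 3-7 -> outside (row miss)
Winner: C at z=1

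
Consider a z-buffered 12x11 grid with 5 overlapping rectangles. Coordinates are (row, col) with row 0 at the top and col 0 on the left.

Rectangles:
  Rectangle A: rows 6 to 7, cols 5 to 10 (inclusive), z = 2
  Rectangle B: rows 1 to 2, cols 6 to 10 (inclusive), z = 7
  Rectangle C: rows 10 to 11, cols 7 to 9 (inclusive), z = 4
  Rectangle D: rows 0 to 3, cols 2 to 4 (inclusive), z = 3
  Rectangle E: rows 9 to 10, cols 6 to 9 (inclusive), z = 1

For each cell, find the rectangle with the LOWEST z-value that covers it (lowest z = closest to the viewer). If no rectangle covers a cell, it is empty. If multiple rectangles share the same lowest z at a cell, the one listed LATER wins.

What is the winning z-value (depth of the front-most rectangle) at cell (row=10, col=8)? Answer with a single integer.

Check cell (10,8):
  A: rows 6-7 cols 5-10 -> outside (row miss)
  B: rows 1-2 cols 6-10 -> outside (row miss)
  C: rows 10-11 cols 7-9 z=4 -> covers; best now C (z=4)
  D: rows 0-3 cols 2-4 -> outside (row miss)
  E: rows 9-10 cols 6-9 z=1 -> covers; best now E (z=1)
Winner: E at z=1

Answer: 1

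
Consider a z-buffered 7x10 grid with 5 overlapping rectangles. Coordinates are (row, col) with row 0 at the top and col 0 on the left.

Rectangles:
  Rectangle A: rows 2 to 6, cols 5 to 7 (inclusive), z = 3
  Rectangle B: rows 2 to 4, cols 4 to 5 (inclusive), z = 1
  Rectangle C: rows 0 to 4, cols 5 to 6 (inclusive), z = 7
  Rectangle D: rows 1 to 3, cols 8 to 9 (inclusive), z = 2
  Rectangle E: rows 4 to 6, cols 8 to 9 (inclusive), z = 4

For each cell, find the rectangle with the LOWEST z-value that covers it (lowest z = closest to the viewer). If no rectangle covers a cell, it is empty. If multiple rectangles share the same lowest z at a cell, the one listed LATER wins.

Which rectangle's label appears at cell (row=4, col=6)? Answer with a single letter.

Answer: A

Derivation:
Check cell (4,6):
  A: rows 2-6 cols 5-7 z=3 -> covers; best now A (z=3)
  B: rows 2-4 cols 4-5 -> outside (col miss)
  C: rows 0-4 cols 5-6 z=7 -> covers; best now A (z=3)
  D: rows 1-3 cols 8-9 -> outside (row miss)
  E: rows 4-6 cols 8-9 -> outside (col miss)
Winner: A at z=3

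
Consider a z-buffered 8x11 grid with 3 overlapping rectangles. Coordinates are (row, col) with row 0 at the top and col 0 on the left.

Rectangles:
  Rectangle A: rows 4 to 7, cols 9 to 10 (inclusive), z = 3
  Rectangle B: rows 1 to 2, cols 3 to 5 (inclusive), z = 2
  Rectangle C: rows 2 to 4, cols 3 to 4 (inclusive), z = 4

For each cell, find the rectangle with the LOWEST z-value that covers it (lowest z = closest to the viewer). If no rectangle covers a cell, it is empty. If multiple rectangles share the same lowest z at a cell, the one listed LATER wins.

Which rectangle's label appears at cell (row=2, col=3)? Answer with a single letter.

Check cell (2,3):
  A: rows 4-7 cols 9-10 -> outside (row miss)
  B: rows 1-2 cols 3-5 z=2 -> covers; best now B (z=2)
  C: rows 2-4 cols 3-4 z=4 -> covers; best now B (z=2)
Winner: B at z=2

Answer: B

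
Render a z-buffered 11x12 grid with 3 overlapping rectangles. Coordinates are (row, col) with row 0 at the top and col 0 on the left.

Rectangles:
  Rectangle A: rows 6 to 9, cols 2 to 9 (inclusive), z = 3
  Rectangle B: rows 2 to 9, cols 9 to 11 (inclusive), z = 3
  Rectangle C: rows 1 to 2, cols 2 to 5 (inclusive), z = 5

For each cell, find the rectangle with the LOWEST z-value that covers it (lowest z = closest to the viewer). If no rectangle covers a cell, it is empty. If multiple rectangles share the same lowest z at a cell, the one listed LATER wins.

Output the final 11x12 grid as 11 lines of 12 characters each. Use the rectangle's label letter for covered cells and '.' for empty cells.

............
..CCCC......
..CCCC...BBB
.........BBB
.........BBB
.........BBB
..AAAAAAABBB
..AAAAAAABBB
..AAAAAAABBB
..AAAAAAABBB
............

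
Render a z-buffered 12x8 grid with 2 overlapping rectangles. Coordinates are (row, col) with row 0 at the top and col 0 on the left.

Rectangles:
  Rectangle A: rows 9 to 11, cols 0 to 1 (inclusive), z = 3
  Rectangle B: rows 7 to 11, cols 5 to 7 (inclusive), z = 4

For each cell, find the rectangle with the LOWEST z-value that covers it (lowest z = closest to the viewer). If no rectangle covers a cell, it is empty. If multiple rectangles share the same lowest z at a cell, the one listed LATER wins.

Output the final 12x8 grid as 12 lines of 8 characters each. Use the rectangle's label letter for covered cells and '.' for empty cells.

........
........
........
........
........
........
........
.....BBB
.....BBB
AA...BBB
AA...BBB
AA...BBB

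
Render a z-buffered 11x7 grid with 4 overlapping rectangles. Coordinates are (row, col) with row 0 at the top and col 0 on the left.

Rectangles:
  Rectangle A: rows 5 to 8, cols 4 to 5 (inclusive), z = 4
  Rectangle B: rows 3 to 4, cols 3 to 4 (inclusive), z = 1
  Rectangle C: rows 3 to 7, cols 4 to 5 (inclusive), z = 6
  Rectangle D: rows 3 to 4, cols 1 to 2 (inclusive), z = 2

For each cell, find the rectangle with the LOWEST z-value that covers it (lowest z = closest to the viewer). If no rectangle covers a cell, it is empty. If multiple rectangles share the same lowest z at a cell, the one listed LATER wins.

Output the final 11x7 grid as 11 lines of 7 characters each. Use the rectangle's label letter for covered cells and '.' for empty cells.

.......
.......
.......
.DDBBC.
.DDBBC.
....AA.
....AA.
....AA.
....AA.
.......
.......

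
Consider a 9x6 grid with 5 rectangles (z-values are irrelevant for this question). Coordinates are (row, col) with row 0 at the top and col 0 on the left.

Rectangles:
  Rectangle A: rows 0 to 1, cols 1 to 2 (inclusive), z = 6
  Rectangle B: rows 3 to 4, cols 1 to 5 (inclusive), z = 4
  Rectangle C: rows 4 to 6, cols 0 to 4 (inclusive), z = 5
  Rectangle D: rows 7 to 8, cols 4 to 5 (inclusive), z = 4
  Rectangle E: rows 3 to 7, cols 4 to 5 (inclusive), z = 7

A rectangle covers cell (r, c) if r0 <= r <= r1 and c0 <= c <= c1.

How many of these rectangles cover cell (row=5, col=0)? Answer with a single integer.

Check cell (5,0):
  A: rows 0-1 cols 1-2 -> outside (row miss)
  B: rows 3-4 cols 1-5 -> outside (row miss)
  C: rows 4-6 cols 0-4 -> covers
  D: rows 7-8 cols 4-5 -> outside (row miss)
  E: rows 3-7 cols 4-5 -> outside (col miss)
Count covering = 1

Answer: 1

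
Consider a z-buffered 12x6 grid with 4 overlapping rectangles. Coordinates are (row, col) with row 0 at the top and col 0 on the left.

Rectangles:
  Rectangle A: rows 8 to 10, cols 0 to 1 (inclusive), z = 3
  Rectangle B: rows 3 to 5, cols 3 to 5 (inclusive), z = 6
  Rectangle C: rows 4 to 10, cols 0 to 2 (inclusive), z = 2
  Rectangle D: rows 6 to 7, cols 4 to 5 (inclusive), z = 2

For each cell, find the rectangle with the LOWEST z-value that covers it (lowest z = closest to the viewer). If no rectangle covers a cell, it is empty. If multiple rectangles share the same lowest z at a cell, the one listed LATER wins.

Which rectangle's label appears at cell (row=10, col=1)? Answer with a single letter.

Answer: C

Derivation:
Check cell (10,1):
  A: rows 8-10 cols 0-1 z=3 -> covers; best now A (z=3)
  B: rows 3-5 cols 3-5 -> outside (row miss)
  C: rows 4-10 cols 0-2 z=2 -> covers; best now C (z=2)
  D: rows 6-7 cols 4-5 -> outside (row miss)
Winner: C at z=2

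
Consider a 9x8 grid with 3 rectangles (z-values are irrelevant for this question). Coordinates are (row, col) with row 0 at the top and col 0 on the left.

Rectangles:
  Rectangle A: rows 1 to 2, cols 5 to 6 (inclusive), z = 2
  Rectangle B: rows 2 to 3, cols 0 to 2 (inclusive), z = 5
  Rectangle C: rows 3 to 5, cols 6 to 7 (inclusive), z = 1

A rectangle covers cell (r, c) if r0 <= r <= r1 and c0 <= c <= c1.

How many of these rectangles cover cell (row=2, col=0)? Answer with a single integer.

Check cell (2,0):
  A: rows 1-2 cols 5-6 -> outside (col miss)
  B: rows 2-3 cols 0-2 -> covers
  C: rows 3-5 cols 6-7 -> outside (row miss)
Count covering = 1

Answer: 1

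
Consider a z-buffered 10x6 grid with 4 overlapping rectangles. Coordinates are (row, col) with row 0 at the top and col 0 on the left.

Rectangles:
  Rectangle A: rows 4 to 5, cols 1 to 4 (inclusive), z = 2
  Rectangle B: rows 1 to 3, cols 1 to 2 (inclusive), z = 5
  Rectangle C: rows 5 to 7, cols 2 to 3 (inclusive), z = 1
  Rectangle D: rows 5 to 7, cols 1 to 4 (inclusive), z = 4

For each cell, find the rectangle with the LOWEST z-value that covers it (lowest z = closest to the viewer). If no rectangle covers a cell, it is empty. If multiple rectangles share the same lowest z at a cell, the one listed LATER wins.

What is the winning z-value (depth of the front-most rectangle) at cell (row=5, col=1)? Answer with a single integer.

Check cell (5,1):
  A: rows 4-5 cols 1-4 z=2 -> covers; best now A (z=2)
  B: rows 1-3 cols 1-2 -> outside (row miss)
  C: rows 5-7 cols 2-3 -> outside (col miss)
  D: rows 5-7 cols 1-4 z=4 -> covers; best now A (z=2)
Winner: A at z=2

Answer: 2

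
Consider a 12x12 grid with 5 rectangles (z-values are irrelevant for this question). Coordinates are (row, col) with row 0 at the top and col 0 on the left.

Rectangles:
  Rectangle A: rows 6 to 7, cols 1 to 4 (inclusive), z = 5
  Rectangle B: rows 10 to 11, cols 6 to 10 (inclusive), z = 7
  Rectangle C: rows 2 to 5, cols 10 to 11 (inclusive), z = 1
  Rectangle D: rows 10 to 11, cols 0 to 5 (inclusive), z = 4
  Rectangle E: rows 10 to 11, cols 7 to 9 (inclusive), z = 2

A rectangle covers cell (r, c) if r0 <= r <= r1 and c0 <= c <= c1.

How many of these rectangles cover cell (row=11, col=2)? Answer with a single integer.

Answer: 1

Derivation:
Check cell (11,2):
  A: rows 6-7 cols 1-4 -> outside (row miss)
  B: rows 10-11 cols 6-10 -> outside (col miss)
  C: rows 2-5 cols 10-11 -> outside (row miss)
  D: rows 10-11 cols 0-5 -> covers
  E: rows 10-11 cols 7-9 -> outside (col miss)
Count covering = 1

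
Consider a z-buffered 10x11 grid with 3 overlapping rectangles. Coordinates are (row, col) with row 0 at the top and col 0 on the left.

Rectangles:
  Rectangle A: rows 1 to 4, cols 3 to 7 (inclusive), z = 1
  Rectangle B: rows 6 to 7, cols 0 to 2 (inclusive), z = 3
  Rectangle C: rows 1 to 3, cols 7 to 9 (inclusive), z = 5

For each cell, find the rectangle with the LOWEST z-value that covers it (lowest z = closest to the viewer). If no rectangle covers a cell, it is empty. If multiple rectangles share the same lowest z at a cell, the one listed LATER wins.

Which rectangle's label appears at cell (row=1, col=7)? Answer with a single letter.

Answer: A

Derivation:
Check cell (1,7):
  A: rows 1-4 cols 3-7 z=1 -> covers; best now A (z=1)
  B: rows 6-7 cols 0-2 -> outside (row miss)
  C: rows 1-3 cols 7-9 z=5 -> covers; best now A (z=1)
Winner: A at z=1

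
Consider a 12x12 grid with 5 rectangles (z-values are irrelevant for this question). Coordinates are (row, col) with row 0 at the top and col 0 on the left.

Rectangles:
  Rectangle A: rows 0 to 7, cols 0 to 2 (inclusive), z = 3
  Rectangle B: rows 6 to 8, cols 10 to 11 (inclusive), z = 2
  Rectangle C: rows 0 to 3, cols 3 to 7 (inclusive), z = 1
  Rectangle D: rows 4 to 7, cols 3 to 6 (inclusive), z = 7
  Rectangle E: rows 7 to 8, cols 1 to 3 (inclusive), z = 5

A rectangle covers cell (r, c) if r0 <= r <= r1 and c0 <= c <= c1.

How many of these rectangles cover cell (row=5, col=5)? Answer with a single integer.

Answer: 1

Derivation:
Check cell (5,5):
  A: rows 0-7 cols 0-2 -> outside (col miss)
  B: rows 6-8 cols 10-11 -> outside (row miss)
  C: rows 0-3 cols 3-7 -> outside (row miss)
  D: rows 4-7 cols 3-6 -> covers
  E: rows 7-8 cols 1-3 -> outside (row miss)
Count covering = 1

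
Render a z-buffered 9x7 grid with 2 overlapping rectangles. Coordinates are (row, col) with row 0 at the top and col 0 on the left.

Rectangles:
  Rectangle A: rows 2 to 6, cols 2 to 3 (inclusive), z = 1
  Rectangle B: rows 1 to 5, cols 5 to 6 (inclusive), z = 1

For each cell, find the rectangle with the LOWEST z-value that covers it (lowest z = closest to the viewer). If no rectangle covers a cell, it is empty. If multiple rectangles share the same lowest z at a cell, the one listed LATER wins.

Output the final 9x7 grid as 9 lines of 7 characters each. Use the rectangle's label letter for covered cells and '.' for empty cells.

.......
.....BB
..AA.BB
..AA.BB
..AA.BB
..AA.BB
..AA...
.......
.......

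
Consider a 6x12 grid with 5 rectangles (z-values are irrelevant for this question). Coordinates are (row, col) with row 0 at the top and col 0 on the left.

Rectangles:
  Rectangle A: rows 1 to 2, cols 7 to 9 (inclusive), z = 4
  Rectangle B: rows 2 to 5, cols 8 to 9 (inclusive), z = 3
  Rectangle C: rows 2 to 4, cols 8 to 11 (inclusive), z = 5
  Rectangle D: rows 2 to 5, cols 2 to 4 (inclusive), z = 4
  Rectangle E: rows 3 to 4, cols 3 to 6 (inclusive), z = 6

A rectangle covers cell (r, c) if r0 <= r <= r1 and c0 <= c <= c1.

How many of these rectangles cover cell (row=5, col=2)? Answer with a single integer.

Answer: 1

Derivation:
Check cell (5,2):
  A: rows 1-2 cols 7-9 -> outside (row miss)
  B: rows 2-5 cols 8-9 -> outside (col miss)
  C: rows 2-4 cols 8-11 -> outside (row miss)
  D: rows 2-5 cols 2-4 -> covers
  E: rows 3-4 cols 3-6 -> outside (row miss)
Count covering = 1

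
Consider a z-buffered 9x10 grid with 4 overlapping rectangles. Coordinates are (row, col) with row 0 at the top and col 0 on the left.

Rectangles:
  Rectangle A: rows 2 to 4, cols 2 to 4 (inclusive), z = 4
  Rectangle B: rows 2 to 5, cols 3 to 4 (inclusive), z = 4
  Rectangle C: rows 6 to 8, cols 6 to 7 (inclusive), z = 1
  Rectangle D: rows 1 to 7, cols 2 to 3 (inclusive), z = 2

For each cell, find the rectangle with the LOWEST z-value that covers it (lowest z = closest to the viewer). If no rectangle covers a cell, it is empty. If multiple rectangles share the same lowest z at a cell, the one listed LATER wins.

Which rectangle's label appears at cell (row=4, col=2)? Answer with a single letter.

Check cell (4,2):
  A: rows 2-4 cols 2-4 z=4 -> covers; best now A (z=4)
  B: rows 2-5 cols 3-4 -> outside (col miss)
  C: rows 6-8 cols 6-7 -> outside (row miss)
  D: rows 1-7 cols 2-3 z=2 -> covers; best now D (z=2)
Winner: D at z=2

Answer: D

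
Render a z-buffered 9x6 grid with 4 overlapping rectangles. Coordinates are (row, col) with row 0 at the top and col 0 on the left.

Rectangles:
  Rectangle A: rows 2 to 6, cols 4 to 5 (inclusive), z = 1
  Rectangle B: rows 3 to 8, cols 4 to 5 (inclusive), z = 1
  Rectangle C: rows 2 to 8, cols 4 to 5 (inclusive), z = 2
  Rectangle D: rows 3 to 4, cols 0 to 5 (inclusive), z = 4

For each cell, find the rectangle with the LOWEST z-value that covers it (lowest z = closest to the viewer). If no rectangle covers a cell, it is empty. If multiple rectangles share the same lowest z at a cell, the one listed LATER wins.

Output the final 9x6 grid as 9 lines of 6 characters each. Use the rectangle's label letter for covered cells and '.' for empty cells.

......
......
....AA
DDDDBB
DDDDBB
....BB
....BB
....BB
....BB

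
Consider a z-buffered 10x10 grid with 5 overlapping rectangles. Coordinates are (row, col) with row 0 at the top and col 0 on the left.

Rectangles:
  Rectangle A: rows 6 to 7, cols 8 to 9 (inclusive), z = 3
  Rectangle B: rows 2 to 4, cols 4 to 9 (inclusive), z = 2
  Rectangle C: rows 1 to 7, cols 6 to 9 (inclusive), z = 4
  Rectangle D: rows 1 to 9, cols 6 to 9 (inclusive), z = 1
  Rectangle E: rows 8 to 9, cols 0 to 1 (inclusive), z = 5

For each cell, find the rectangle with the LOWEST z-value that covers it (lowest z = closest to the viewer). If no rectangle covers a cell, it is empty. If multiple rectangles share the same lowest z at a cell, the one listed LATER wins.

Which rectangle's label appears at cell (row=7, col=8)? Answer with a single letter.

Answer: D

Derivation:
Check cell (7,8):
  A: rows 6-7 cols 8-9 z=3 -> covers; best now A (z=3)
  B: rows 2-4 cols 4-9 -> outside (row miss)
  C: rows 1-7 cols 6-9 z=4 -> covers; best now A (z=3)
  D: rows 1-9 cols 6-9 z=1 -> covers; best now D (z=1)
  E: rows 8-9 cols 0-1 -> outside (row miss)
Winner: D at z=1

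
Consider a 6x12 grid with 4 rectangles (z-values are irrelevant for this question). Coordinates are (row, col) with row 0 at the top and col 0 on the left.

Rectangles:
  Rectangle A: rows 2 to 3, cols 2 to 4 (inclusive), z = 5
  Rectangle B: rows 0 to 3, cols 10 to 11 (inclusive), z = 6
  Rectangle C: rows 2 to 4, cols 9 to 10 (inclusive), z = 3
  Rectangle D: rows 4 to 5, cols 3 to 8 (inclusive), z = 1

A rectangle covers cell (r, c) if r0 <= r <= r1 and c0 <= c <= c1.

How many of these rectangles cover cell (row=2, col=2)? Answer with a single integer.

Answer: 1

Derivation:
Check cell (2,2):
  A: rows 2-3 cols 2-4 -> covers
  B: rows 0-3 cols 10-11 -> outside (col miss)
  C: rows 2-4 cols 9-10 -> outside (col miss)
  D: rows 4-5 cols 3-8 -> outside (row miss)
Count covering = 1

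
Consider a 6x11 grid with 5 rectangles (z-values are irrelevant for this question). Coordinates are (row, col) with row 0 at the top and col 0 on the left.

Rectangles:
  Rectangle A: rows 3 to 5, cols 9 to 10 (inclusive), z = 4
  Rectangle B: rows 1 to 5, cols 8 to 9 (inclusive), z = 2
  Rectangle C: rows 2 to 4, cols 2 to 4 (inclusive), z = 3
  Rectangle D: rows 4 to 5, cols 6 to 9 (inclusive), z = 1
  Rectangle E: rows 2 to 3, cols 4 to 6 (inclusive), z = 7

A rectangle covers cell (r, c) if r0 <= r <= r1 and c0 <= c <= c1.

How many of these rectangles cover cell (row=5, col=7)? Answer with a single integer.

Check cell (5,7):
  A: rows 3-5 cols 9-10 -> outside (col miss)
  B: rows 1-5 cols 8-9 -> outside (col miss)
  C: rows 2-4 cols 2-4 -> outside (row miss)
  D: rows 4-5 cols 6-9 -> covers
  E: rows 2-3 cols 4-6 -> outside (row miss)
Count covering = 1

Answer: 1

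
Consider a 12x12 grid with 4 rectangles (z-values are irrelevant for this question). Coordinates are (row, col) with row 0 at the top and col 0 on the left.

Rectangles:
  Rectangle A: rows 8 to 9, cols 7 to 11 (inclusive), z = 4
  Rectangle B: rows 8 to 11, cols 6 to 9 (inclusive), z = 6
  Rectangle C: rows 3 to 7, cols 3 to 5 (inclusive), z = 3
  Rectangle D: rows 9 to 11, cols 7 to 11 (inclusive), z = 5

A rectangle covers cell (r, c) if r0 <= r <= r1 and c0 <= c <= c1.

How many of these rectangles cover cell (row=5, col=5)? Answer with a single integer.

Check cell (5,5):
  A: rows 8-9 cols 7-11 -> outside (row miss)
  B: rows 8-11 cols 6-9 -> outside (row miss)
  C: rows 3-7 cols 3-5 -> covers
  D: rows 9-11 cols 7-11 -> outside (row miss)
Count covering = 1

Answer: 1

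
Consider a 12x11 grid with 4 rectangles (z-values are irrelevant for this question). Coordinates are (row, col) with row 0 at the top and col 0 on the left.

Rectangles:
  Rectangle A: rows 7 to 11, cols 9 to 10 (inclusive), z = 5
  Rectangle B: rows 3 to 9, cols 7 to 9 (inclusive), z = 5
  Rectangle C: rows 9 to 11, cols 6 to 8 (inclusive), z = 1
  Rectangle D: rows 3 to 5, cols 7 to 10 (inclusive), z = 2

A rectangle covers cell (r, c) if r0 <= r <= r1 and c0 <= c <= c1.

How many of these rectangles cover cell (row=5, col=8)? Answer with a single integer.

Answer: 2

Derivation:
Check cell (5,8):
  A: rows 7-11 cols 9-10 -> outside (row miss)
  B: rows 3-9 cols 7-9 -> covers
  C: rows 9-11 cols 6-8 -> outside (row miss)
  D: rows 3-5 cols 7-10 -> covers
Count covering = 2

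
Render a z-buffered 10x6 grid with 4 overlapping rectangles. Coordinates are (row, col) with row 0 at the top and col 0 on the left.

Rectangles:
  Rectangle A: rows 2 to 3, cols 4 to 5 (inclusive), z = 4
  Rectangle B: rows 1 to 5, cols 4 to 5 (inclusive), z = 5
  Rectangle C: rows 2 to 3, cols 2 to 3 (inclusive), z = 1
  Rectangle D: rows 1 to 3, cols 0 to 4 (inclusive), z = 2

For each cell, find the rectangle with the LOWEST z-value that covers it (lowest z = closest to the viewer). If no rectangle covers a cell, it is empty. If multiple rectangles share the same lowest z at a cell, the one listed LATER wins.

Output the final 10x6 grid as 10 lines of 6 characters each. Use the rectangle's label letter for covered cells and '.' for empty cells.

......
DDDDDB
DDCCDA
DDCCDA
....BB
....BB
......
......
......
......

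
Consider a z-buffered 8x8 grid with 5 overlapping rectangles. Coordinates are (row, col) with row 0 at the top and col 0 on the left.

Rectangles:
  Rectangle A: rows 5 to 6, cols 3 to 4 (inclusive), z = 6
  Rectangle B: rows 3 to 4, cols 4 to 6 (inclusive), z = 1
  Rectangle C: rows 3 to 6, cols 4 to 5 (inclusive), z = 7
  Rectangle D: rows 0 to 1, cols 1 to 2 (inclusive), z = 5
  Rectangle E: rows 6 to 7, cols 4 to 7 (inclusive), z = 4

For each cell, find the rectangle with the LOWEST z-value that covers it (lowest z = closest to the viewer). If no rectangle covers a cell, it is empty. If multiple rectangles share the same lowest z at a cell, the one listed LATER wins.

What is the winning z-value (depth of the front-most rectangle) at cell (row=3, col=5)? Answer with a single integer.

Check cell (3,5):
  A: rows 5-6 cols 3-4 -> outside (row miss)
  B: rows 3-4 cols 4-6 z=1 -> covers; best now B (z=1)
  C: rows 3-6 cols 4-5 z=7 -> covers; best now B (z=1)
  D: rows 0-1 cols 1-2 -> outside (row miss)
  E: rows 6-7 cols 4-7 -> outside (row miss)
Winner: B at z=1

Answer: 1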